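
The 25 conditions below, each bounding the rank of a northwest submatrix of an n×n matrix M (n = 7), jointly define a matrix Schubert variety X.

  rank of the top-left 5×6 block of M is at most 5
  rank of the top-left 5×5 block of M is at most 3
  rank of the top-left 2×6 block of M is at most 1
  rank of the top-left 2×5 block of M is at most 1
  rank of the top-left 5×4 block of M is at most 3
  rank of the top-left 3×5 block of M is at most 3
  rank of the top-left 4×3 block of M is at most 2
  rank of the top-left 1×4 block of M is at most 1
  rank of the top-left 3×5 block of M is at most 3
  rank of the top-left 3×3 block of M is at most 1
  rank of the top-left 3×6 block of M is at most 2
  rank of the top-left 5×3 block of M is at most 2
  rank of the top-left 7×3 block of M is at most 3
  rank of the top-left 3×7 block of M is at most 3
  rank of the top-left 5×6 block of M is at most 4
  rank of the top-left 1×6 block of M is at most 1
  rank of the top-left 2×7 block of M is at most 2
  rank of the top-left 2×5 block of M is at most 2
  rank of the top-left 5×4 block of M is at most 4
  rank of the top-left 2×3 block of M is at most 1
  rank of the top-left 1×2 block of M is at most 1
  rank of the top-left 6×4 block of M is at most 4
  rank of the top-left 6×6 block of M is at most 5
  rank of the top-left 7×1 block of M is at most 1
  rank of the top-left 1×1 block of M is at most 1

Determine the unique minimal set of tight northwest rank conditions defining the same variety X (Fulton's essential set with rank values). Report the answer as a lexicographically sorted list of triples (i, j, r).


Computing R[i][j] = min implied NW-rank bound (n=7, 25 conditions):

  i=1: 1 1 1 1 1 1 1
  i=2: 1 1 1 1 1 1 2
  i=3: 1 1 1 2 2 2 3
  i=4: 1 2 2 3 3 3 4
  i=5: 1 2 2 3 3 4 5
  i=6: 1 2 3 4 4 5 6
  i=7: 1 2 3 4 5 6 7

the unique w with this rank table is (1, 7, 4, 2, 6, 3, 5).

D(w) has 9 cells with 4 SE-corners; essential set:

[(2, 6, 1), (3, 3, 1), (5, 3, 2), (5, 5, 3)]


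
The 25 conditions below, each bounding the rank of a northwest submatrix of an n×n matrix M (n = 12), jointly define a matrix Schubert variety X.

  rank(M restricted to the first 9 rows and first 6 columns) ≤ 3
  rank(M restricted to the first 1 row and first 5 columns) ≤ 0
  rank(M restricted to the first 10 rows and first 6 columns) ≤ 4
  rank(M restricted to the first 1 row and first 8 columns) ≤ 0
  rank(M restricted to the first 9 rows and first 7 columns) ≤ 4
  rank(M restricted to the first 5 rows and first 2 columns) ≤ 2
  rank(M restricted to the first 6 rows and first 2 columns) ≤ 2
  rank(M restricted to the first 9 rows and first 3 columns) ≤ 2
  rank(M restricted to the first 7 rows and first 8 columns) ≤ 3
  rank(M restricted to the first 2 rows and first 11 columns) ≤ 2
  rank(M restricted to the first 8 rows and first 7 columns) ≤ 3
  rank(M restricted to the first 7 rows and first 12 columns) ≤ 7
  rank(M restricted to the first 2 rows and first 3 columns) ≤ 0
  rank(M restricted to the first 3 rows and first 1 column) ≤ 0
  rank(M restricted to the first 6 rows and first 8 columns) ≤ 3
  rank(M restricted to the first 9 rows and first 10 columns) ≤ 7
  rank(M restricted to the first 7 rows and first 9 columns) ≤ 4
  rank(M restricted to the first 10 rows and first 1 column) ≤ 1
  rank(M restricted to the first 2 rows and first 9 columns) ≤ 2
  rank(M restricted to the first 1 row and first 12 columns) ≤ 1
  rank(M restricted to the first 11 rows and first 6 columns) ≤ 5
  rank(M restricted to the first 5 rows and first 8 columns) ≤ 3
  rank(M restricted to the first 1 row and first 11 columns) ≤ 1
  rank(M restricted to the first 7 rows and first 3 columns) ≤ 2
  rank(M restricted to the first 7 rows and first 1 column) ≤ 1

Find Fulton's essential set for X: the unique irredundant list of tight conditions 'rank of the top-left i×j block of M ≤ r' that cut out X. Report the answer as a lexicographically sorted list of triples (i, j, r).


Rank table r_w(12×12) implied by the 25 constraints:

  i=1: 0 | 0 | 0 | 0 | 0 | 0 | 0 | 0 | 1 | 1 | 1 | 1
  i=2: 0 | 0 | 0 | 1 | 1 | 1 | 1 | 1 | 2 | 2 | 2 | 2
  i=3: 0 | 1 | 1 | 2 | 2 | 2 | 2 | 2 | 3 | 3 | 3 | 3
  i=4: 1 | 2 | 2 | 3 | 3 | 3 | 3 | 3 | 4 | 4 | 4 | 4
  i=5: 1 | 2 | 2 | 3 | 3 | 3 | 3 | 3 | 4 | 5 | 5 | 5
  i=6: 1 | 2 | 2 | 3 | 3 | 3 | 3 | 3 | 4 | 5 | 6 | 6
  i=7: 1 | 2 | 2 | 3 | 3 | 3 | 3 | 3 | 4 | 5 | 6 | 7
  i=8: 1 | 2 | 2 | 3 | 3 | 3 | 3 | 4 | 5 | 6 | 7 | 8
  i=9: 1 | 2 | 2 | 3 | 3 | 3 | 4 | 5 | 6 | 7 | 8 | 9
  i=10: 1 | 2 | 3 | 4 | 4 | 4 | 5 | 6 | 7 | 8 | 9 | 10
  i=11: 1 | 2 | 3 | 4 | 5 | 5 | 6 | 7 | 8 | 9 | 10 | 11
  i=12: 1 | 2 | 3 | 4 | 5 | 6 | 7 | 8 | 9 | 10 | 11 | 12

second differences of R give the permutation w = (9, 4, 2, 1, 10, 11, 12, 8, 7, 3, 5, 6).

ℓ(w)=34; the 7 essential cells (i,j,r):

[(1, 8, 0), (2, 3, 0), (3, 1, 0), (7, 8, 3), (8, 7, 3), (9, 3, 2), (9, 6, 3)]


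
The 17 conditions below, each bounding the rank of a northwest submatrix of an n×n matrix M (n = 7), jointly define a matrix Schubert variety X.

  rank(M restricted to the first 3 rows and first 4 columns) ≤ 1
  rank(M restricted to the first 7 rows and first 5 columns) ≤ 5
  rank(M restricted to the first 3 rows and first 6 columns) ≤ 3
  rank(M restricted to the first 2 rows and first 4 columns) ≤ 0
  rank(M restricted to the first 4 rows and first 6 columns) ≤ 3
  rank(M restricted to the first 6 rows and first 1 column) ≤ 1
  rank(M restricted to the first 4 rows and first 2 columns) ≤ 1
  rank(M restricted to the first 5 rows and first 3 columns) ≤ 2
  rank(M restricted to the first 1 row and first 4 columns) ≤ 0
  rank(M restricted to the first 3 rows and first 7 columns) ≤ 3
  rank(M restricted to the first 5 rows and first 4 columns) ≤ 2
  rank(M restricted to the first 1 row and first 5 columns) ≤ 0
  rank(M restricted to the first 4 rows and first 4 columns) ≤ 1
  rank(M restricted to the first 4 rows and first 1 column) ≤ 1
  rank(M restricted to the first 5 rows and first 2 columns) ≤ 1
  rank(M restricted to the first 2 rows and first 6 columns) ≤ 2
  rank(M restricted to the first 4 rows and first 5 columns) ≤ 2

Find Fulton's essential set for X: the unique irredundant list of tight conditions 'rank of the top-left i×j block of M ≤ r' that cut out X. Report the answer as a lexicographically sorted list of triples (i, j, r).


The tightest implied rank at each (i,j), from the 17 conditions:

  0 0 0 0 0 1 1
  0 0 0 0 1 2 2
  1 1 1 1 2 3 3
  1 1 1 1 2 3 4
  1 1 2 2 3 4 5
  1 2 3 3 4 5 6
  1 2 3 4 5 6 7

the unique w with this rank table is (6, 5, 1, 7, 3, 2, 4).

|D(w)|=13, |Ess(w)|=4:

[(1, 5, 0), (2, 4, 0), (4, 4, 1), (5, 2, 1)]


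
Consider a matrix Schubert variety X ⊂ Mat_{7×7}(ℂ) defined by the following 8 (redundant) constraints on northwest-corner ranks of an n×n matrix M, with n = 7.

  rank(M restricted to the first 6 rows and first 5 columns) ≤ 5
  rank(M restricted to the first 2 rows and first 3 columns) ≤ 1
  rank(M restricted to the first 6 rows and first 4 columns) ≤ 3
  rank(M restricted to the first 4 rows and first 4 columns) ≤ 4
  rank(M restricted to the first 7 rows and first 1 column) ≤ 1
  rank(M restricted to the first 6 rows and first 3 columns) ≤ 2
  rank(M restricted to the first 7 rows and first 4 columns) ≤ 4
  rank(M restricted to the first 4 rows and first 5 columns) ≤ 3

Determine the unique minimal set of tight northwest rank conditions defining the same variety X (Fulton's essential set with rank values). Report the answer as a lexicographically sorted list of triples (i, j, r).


Rank table r_w(7×7) implied by the 8 constraints:

  i=1: 1, 1, 1, 1, 1, 1, 1
  i=2: 1, 1, 1, 2, 2, 2, 2
  i=3: 1, 2, 2, 3, 3, 3, 3
  i=4: 1, 2, 2, 3, 3, 4, 4
  i=5: 1, 2, 2, 3, 4, 5, 5
  i=6: 1, 2, 2, 3, 4, 5, 6
  i=7: 1, 2, 3, 4, 5, 6, 7

the unique w with this rank table is (1, 4, 2, 6, 5, 7, 3).

D(w) has 6 cells with 3 SE-corners; essential set:

[(2, 3, 1), (4, 5, 3), (6, 3, 2)]


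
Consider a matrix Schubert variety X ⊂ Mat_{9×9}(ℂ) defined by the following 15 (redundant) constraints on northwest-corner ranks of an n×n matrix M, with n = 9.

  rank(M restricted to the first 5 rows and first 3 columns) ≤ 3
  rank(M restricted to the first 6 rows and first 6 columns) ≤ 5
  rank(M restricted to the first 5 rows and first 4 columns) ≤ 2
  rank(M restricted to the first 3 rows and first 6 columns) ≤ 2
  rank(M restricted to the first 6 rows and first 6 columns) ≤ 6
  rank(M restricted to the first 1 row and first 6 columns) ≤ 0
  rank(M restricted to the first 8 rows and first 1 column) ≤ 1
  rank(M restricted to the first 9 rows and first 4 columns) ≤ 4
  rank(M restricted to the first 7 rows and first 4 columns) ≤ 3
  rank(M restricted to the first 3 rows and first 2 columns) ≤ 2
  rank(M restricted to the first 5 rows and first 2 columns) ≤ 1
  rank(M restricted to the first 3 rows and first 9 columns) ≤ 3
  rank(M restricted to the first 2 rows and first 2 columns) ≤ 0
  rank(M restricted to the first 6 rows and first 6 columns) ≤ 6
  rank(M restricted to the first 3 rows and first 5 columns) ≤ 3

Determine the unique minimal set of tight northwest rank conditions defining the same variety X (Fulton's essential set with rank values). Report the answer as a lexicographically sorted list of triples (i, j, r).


The tightest implied rank at each (i,j), from the 15 conditions:

  R[1]: 0, 0, 0, 0, 0, 0, 1, 1, 1
  R[2]: 0, 0, 1, 1, 1, 1, 2, 2, 2
  R[3]: 1, 1, 2, 2, 2, 2, 3, 3, 3
  R[4]: 1, 1, 2, 2, 3, 3, 4, 4, 4
  R[5]: 1, 1, 2, 2, 3, 4, 5, 5, 5
  R[6]: 1, 2, 3, 3, 4, 5, 6, 6, 6
  R[7]: 1, 2, 3, 3, 4, 5, 6, 7, 7
  R[8]: 1, 2, 3, 4, 5, 6, 7, 8, 8
  R[9]: 1, 2, 3, 4, 5, 6, 7, 8, 9

hence w(1..9) = (7, 3, 1, 5, 6, 2, 8, 4, 9).

Rothe diagram D(w) (13 cells), 5 SE-corners (essential conditions):

[(1, 6, 0), (2, 2, 0), (5, 2, 1), (5, 4, 2), (7, 4, 3)]


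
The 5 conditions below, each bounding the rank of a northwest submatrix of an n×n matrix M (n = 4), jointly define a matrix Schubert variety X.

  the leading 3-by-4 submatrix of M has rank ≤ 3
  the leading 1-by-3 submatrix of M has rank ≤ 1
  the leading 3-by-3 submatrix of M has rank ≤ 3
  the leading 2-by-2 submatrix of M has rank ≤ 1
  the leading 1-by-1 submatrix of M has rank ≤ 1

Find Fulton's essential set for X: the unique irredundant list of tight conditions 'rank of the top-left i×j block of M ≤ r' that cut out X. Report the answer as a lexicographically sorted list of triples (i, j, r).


Rank table r_w(4×4) implied by the 5 constraints:

  row 1: 1 1 1 1
  row 2: 1 1 2 2
  row 3: 1 2 3 3
  row 4: 1 2 3 4

reading off 1-entries of Δ²R: w = (1, 3, 2, 4).

1 SE-corner of the 1-cell Rothe diagram gives Ess(w):

[(2, 2, 1)]


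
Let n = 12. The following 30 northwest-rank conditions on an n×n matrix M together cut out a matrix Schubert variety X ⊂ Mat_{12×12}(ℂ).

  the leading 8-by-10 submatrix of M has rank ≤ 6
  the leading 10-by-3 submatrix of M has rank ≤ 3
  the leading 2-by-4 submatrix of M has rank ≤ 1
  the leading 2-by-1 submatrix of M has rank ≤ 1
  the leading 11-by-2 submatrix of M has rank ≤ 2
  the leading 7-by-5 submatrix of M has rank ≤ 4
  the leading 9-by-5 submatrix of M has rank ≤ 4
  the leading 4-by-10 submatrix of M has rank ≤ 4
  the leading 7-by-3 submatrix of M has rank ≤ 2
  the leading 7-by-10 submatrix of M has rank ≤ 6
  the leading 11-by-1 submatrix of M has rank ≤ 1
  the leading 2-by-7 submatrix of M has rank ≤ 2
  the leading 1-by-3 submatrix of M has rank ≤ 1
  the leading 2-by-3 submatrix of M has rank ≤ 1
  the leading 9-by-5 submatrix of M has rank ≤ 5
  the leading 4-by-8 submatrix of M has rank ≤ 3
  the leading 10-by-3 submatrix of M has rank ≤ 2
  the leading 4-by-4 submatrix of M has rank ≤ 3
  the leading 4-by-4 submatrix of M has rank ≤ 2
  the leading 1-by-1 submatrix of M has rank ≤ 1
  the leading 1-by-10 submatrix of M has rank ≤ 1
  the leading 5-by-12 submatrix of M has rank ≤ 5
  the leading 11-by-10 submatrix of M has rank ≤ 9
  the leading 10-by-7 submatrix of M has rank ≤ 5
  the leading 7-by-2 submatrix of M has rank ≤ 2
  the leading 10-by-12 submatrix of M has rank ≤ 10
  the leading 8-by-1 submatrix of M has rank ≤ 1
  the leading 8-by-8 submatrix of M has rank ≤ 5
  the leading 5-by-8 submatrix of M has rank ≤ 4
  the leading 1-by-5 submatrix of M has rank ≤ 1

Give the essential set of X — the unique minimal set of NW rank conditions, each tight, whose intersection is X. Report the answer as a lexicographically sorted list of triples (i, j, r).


The tightest implied rank at each (i,j), from the 30 conditions:

  i=1: 1 1 1 1 1 1 1 1 1 1 1 1
  i=2: 1 1 1 1 2 2 2 2 2 2 2 2
  i=3: 1 2 2 2 3 3 3 3 3 3 3 3
  i=4: 1 2 2 2 3 3 3 3 4 4 4 4
  i=5: 1 2 2 3 4 4 4 4 5 5 5 5
  i=6: 1 2 2 3 4 5 5 5 6 6 6 6
  i=7: 1 2 2 3 4 5 5 5 6 6 7 7
  i=8: 1 2 2 3 4 5 5 5 6 6 7 8
  i=9: 1 2 2 3 4 5 5 6 7 7 8 9
  i=10: 1 2 2 3 4 5 5 6 7 8 9 10
  i=11: 1 2 3 4 5 6 6 7 8 9 10 11
  i=12: 1 2 3 4 5 6 7 8 9 10 11 12

reading off 1-entries of Δ²R: w = (1, 5, 2, 9, 4, 6, 11, 12, 8, 10, 3, 7).

D(w) has 22 cells with 7 SE-corners; essential set:

[(2, 4, 1), (4, 4, 2), (4, 8, 3), (8, 8, 5), (8, 10, 6), (10, 3, 2), (10, 7, 5)]


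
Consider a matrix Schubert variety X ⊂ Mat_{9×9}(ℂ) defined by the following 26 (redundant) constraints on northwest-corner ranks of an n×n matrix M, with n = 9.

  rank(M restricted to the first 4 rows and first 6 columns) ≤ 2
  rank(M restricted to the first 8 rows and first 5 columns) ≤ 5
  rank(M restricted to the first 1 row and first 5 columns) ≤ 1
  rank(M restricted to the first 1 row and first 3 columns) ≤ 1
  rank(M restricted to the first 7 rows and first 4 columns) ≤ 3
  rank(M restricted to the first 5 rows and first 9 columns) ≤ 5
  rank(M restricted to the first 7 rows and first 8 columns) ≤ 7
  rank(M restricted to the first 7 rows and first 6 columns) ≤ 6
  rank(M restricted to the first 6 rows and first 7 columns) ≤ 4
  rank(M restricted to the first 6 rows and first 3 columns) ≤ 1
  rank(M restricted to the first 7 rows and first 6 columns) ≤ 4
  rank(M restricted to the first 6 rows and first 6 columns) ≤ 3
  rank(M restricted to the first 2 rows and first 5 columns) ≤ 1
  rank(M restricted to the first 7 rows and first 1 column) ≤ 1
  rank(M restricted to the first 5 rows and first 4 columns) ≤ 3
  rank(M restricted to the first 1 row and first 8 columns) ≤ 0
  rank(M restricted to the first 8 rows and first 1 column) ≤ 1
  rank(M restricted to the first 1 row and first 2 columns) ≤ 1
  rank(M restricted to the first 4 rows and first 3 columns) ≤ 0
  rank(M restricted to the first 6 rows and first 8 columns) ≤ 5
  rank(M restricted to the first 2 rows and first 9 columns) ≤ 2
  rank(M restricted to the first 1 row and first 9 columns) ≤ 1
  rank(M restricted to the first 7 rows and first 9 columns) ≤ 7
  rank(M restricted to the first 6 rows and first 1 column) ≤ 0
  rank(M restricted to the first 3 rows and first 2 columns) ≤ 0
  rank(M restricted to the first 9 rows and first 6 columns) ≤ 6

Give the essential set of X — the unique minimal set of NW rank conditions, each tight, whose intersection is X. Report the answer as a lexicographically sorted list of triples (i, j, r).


Propagating the 26 rank bounds to every northwest block:

  R[1]: 0 0 0 0 0 0 0 0 1
  R[2]: 0 0 0 1 1 1 1 1 2
  R[3]: 0 0 0 1 2 2 2 2 3
  R[4]: 0 0 0 1 2 2 3 3 4
  R[5]: 0 1 1 2 3 3 4 4 5
  R[6]: 0 1 1 2 3 3 4 5 6
  R[7]: 1 2 2 3 4 4 5 6 7
  R[8]: 1 2 3 4 5 5 6 7 8
  R[9]: 1 2 3 4 5 6 7 8 9

giving w = (9, 4, 5, 7, 2, 8, 1, 3, 6) via Δ²R.

ℓ(w)=22; the 6 essential cells (i,j,r):

[(1, 8, 0), (4, 3, 0), (4, 6, 2), (6, 1, 0), (6, 3, 1), (6, 6, 3)]


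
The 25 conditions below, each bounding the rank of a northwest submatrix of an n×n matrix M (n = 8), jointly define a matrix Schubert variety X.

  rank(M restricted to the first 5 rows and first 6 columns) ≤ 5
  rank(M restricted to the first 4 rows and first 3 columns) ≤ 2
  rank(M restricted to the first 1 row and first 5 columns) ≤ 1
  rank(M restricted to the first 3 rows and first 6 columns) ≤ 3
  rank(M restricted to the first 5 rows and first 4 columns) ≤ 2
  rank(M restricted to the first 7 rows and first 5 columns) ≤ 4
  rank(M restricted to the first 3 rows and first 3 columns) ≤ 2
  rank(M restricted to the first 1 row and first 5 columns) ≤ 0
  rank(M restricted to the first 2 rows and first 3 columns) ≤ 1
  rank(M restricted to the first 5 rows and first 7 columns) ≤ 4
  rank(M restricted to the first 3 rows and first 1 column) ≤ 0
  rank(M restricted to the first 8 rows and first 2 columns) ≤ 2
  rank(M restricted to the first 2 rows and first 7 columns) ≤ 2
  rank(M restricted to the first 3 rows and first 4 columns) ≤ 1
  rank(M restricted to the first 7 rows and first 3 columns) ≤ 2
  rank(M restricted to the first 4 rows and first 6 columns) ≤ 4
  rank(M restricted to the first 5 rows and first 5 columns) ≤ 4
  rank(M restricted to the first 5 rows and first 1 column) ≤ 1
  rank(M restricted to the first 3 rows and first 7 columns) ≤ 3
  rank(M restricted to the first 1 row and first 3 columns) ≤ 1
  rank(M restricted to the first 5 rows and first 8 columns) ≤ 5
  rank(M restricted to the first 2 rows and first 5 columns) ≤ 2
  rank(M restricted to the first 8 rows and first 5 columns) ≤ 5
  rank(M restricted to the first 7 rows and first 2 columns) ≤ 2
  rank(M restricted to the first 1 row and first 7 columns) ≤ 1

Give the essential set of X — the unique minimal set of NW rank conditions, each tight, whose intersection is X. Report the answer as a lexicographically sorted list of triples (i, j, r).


Reconstructing r_w from the 25 given conditions:

  i=1: 0 0 0 0 0 1 1 1
  i=2: 0 1 1 1 1 2 2 2
  i=3: 0 1 1 1 2 3 3 3
  i=4: 1 2 2 2 3 4 4 4
  i=5: 1 2 2 2 3 4 4 5
  i=6: 1 2 2 3 4 5 5 6
  i=7: 1 2 2 3 4 5 6 7
  i=8: 1 2 3 4 5 6 7 8

giving w = (6, 2, 5, 1, 8, 4, 7, 3) via Δ²R.

Fulton essential set (6 of the 14 Rothe cells):

[(1, 5, 0), (3, 1, 0), (3, 4, 1), (5, 4, 2), (5, 7, 4), (7, 3, 2)]


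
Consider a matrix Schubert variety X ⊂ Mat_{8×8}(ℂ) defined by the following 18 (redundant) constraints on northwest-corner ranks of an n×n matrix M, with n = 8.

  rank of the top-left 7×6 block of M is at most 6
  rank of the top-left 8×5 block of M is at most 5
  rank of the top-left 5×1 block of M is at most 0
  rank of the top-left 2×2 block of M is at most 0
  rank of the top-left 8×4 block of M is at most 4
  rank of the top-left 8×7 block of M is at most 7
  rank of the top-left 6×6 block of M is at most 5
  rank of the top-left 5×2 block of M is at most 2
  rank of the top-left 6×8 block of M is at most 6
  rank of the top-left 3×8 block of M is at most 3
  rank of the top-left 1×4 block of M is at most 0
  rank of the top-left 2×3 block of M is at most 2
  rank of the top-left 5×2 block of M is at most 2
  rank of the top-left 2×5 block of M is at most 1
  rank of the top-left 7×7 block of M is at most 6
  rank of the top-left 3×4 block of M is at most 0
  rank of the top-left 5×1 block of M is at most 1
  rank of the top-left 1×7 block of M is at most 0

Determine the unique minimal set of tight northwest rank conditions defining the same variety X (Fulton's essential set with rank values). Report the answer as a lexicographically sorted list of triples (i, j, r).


Rank table r_w(8×8) implied by the 18 constraints:

  row 1: 0 0 0 0 0 0 0 1
  row 2: 0 0 0 0 1 1 1 2
  row 3: 0 0 0 0 1 2 2 3
  row 4: 0 1 1 1 2 3 3 4
  row 5: 0 1 2 2 3 4 4 5
  row 6: 1 2 3 3 4 5 5 6
  row 7: 1 2 3 4 5 6 6 7
  row 8: 1 2 3 4 5 6 7 8

second differences of R give the permutation w = (8, 5, 6, 2, 3, 1, 4, 7).

Fulton essential set (3 of the 17 Rothe cells):

[(1, 7, 0), (3, 4, 0), (5, 1, 0)]


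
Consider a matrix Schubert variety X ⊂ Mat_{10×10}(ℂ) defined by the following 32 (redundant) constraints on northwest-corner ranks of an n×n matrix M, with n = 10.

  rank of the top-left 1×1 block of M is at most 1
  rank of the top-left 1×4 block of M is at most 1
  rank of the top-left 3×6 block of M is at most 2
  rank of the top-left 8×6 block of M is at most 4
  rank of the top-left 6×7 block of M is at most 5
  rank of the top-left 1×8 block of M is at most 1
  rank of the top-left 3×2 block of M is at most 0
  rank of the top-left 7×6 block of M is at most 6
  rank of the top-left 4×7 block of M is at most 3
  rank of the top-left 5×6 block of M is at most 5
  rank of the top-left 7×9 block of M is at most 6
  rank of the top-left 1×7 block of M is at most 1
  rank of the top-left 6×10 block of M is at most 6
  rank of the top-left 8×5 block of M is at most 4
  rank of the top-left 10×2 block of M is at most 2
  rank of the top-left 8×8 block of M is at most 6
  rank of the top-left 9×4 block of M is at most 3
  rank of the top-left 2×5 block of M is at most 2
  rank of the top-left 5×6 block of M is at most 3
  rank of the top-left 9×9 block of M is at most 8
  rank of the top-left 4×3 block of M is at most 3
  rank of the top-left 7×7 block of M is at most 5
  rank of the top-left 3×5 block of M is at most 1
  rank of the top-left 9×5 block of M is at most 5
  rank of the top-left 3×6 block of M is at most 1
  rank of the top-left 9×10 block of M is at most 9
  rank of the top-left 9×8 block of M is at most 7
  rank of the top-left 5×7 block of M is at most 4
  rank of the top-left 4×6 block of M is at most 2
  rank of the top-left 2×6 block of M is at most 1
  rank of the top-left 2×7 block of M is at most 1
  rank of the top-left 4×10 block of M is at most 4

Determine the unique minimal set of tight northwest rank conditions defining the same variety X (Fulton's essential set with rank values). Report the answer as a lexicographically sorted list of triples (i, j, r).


Propagating the 32 rank bounds to every northwest block:

  i=1: 0 | 0 | 1 | 1 | 1 | 1 | 1 | 1 | 1 | 1
  i=2: 0 | 0 | 1 | 1 | 1 | 1 | 1 | 2 | 2 | 2
  i=3: 0 | 0 | 1 | 1 | 1 | 1 | 2 | 3 | 3 | 3
  i=4: 1 | 1 | 2 | 2 | 2 | 2 | 3 | 4 | 4 | 4
  i=5: 1 | 2 | 3 | 3 | 3 | 3 | 4 | 5 | 5 | 5
  i=6: 1 | 2 | 3 | 3 | 4 | 4 | 5 | 6 | 6 | 6
  i=7: 1 | 2 | 3 | 3 | 4 | 4 | 5 | 6 | 6 | 7
  i=8: 1 | 2 | 3 | 3 | 4 | 4 | 5 | 6 | 7 | 8
  i=9: 1 | 2 | 3 | 3 | 4 | 5 | 6 | 7 | 8 | 9
  i=10: 1 | 2 | 3 | 4 | 5 | 6 | 7 | 8 | 9 | 10

the unique w with this rank table is (3, 8, 7, 1, 2, 5, 10, 9, 6, 4).

|D(w)|=20, |Ess(w)|=6:

[(2, 7, 1), (3, 2, 0), (3, 6, 1), (7, 9, 6), (8, 6, 4), (9, 4, 3)]


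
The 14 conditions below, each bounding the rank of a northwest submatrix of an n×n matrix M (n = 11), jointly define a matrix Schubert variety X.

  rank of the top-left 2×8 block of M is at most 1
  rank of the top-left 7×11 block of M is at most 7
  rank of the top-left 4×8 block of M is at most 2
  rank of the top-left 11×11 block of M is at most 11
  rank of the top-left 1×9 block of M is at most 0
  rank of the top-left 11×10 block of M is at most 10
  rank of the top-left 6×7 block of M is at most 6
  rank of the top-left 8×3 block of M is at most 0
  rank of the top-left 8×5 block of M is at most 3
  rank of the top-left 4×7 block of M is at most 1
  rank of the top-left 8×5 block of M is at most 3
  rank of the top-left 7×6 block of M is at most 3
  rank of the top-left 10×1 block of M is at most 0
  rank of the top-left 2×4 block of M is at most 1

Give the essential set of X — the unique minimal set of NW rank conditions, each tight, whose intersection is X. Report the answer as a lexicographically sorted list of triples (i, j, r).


Propagating the 14 rank bounds to every northwest block:

  row 1: 0  0  0  0  0  0  0  0  0  1  1
  row 2: 0  0  0  1  1  1  1  1  1  2  2
  row 3: 0  0  0  1  1  1  1  2  2  3  3
  row 4: 0  0  0  1  1  1  1  2  3  4  4
  row 5: 0  0  0  1  2  2  2  3  4  5  5
  row 6: 0  0  0  1  2  3  3  4  5  6  6
  row 7: 0  0  0  1  2  3  4  5  6  7  7
  row 8: 0  0  0  1  2  3  4  5  6  7  8
  row 9: 0  1  1  2  3  4  5  6  7  8  9
  row 10: 0  1  2  3  4  5  6  7  8  9  10
  row 11: 1  2  3  4  5  6  7  8  9  10  11

the unique w with this rank table is (10, 4, 8, 9, 5, 6, 7, 11, 2, 3, 1).

D(w) has 38 cells with 4 SE-corners; essential set:

[(1, 9, 0), (4, 7, 1), (8, 3, 0), (10, 1, 0)]


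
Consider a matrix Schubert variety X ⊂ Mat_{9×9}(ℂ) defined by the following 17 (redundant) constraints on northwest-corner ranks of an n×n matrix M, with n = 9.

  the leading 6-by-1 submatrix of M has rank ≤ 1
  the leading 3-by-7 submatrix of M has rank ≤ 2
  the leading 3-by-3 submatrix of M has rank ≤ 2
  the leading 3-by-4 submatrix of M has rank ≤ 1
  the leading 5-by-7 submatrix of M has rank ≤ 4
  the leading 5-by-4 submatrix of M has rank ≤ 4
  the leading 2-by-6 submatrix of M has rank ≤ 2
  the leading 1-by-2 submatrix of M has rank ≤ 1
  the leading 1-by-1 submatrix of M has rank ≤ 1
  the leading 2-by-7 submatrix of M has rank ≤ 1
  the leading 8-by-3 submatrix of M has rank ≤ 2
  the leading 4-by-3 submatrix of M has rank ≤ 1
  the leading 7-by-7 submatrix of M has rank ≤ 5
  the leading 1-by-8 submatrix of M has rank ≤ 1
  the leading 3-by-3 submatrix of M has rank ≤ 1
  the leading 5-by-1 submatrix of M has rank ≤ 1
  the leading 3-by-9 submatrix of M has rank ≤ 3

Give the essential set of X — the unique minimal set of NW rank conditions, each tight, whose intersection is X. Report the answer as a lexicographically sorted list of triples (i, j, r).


Computing R[i][j] = min implied NW-rank bound (n=9, 17 conditions):

  1, 1, 1, 1, 1, 1, 1, 1, 1
  1, 1, 1, 1, 1, 1, 1, 2, 2
  1, 1, 1, 1, 2, 2, 2, 3, 3
  1, 1, 1, 2, 3, 3, 3, 4, 4
  1, 2, 2, 3, 4, 4, 4, 5, 5
  1, 2, 2, 3, 4, 5, 5, 6, 6
  1, 2, 2, 3, 4, 5, 5, 6, 7
  1, 2, 2, 3, 4, 5, 6, 7, 8
  1, 2, 3, 4, 5, 6, 7, 8, 9

the unique w with this rank table is (1, 8, 5, 4, 2, 6, 9, 7, 3).

ℓ(w)=15; the 5 essential cells (i,j,r):

[(2, 7, 1), (3, 4, 1), (4, 3, 1), (7, 7, 5), (8, 3, 2)]


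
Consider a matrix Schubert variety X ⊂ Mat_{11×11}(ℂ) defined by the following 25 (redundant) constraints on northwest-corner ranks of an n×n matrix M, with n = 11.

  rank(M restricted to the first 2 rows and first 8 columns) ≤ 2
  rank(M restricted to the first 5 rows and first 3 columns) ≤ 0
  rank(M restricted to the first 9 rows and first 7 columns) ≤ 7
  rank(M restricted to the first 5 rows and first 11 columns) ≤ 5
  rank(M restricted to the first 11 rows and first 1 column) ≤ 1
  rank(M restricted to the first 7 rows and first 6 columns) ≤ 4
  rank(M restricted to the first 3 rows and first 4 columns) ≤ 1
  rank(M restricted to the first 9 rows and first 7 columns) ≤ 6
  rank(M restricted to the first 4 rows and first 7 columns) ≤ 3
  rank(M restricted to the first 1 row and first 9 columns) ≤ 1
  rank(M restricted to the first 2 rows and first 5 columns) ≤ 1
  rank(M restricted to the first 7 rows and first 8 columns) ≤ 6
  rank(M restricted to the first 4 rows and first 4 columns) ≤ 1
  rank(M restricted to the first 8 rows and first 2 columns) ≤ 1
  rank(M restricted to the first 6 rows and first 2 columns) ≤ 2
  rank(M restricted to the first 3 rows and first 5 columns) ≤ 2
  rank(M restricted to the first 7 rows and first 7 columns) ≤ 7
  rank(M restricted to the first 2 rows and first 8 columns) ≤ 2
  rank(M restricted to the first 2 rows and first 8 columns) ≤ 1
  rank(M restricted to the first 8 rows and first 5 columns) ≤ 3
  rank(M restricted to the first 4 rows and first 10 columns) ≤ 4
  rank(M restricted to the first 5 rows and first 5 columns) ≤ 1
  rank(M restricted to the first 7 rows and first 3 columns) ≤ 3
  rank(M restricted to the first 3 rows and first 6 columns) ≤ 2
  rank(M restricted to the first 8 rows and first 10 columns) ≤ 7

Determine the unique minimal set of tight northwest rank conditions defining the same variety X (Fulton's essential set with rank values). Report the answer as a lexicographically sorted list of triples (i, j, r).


The tightest implied rank at each (i,j), from the 25 conditions:

  0  0  0  1  1  1  1  1  1  1  1
  0  0  0  1  1  1  1  1  2  2  2
  0  0  0  1  1  2  2  2  3  3  3
  0  0  0  1  1  2  3  3  4  4  4
  0  0  0  1  1  2  3  4  5  5  5
  1  1  1  2  2  3  4  5  6  6  6
  1  1  2  3  3  4  5  6  7  7  7
  1  1  2  3  3  4  5  6  7  7  8
  1  2  3  4  4  5  6  7  8  8  9
  1  2  3  4  5  6  7  8  9  9  10
  1  2  3  4  5  6  7  8  9  10  11

giving w = (4, 9, 6, 7, 8, 1, 3, 11, 2, 5, 10) via Δ²R.

6 SE-corners of the 26-cell Rothe diagram give Ess(w):

[(2, 8, 1), (5, 3, 0), (5, 5, 1), (8, 2, 1), (8, 5, 3), (8, 10, 7)]


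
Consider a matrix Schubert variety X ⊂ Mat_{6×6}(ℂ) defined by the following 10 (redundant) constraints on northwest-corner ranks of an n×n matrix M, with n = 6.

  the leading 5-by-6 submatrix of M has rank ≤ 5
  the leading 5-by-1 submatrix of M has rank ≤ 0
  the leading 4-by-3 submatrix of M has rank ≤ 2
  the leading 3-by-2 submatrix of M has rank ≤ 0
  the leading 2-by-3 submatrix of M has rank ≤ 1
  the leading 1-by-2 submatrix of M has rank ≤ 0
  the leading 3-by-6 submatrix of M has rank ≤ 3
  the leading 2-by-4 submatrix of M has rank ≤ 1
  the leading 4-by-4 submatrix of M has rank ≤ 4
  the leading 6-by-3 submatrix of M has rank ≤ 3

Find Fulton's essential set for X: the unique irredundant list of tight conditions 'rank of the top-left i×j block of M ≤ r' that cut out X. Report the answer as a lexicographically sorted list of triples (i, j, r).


Recovering R(i,j) via the rank-extension bound from the 10 conditions:

  i=1: 0 | 0 | 1 | 1 | 1 | 1
  i=2: 0 | 0 | 1 | 1 | 2 | 2
  i=3: 0 | 0 | 1 | 2 | 3 | 3
  i=4: 0 | 1 | 2 | 3 | 4 | 4
  i=5: 0 | 1 | 2 | 3 | 4 | 5
  i=6: 1 | 2 | 3 | 4 | 5 | 6

giving w = (3, 5, 4, 2, 6, 1) via Δ²R.

|D(w)|=9, |Ess(w)|=3:

[(2, 4, 1), (3, 2, 0), (5, 1, 0)]


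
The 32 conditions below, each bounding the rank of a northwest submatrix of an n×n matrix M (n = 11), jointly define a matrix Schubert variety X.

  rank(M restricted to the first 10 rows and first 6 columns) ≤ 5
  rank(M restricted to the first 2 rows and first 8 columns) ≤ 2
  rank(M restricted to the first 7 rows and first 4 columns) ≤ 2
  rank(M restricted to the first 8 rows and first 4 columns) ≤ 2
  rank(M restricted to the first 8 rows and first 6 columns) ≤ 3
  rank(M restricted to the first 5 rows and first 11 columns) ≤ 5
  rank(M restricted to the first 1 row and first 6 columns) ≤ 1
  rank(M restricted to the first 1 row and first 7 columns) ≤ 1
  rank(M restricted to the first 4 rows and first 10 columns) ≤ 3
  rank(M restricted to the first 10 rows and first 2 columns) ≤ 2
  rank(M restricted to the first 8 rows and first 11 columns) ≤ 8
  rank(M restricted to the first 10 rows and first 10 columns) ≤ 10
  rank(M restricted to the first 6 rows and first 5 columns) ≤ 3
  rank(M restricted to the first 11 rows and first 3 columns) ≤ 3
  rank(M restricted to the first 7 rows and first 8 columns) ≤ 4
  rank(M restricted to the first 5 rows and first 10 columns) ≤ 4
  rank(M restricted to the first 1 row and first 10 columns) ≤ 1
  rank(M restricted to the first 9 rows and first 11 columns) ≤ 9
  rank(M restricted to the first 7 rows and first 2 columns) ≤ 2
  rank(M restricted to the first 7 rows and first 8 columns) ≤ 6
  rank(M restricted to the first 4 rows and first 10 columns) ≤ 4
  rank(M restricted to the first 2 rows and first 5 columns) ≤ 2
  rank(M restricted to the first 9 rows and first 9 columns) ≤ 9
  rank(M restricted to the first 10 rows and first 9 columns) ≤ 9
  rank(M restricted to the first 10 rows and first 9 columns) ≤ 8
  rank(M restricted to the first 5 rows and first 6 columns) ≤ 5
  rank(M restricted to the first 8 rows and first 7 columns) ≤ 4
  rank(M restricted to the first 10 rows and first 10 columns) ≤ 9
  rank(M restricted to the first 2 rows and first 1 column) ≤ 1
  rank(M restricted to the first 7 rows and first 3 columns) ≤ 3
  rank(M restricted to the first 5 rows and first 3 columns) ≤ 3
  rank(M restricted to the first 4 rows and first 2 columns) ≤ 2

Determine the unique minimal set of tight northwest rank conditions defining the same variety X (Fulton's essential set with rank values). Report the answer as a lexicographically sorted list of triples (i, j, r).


Recovering R(i,j) via the rank-extension bound from the 32 conditions:

  R[1]: 1 | 1 | 1 | 1 | 1 | 1 | 1 | 1 | 1 | 1 | 1
  R[2]: 1 | 2 | 2 | 2 | 2 | 2 | 2 | 2 | 2 | 2 | 2
  R[3]: 1 | 2 | 2 | 2 | 3 | 3 | 3 | 3 | 3 | 3 | 3
  R[4]: 1 | 2 | 2 | 2 | 3 | 3 | 3 | 3 | 3 | 3 | 4
  R[5]: 1 | 2 | 2 | 2 | 3 | 3 | 4 | 4 | 4 | 4 | 5
  R[6]: 1 | 2 | 2 | 2 | 3 | 3 | 4 | 4 | 5 | 5 | 6
  R[7]: 1 | 2 | 2 | 2 | 3 | 3 | 4 | 4 | 5 | 6 | 7
  R[8]: 1 | 2 | 2 | 2 | 3 | 3 | 4 | 5 | 6 | 7 | 8
  R[9]: 1 | 2 | 3 | 3 | 4 | 4 | 5 | 6 | 7 | 8 | 9
  R[10]: 1 | 2 | 3 | 4 | 5 | 5 | 6 | 7 | 8 | 9 | 10
  R[11]: 1 | 2 | 3 | 4 | 5 | 6 | 7 | 8 | 9 | 10 | 11

the unique w with this rank table is (1, 2, 5, 11, 7, 9, 10, 8, 3, 4, 6).

D(w) has 23 cells with 4 SE-corners; essential set:

[(4, 10, 3), (7, 8, 4), (8, 4, 2), (8, 6, 3)]


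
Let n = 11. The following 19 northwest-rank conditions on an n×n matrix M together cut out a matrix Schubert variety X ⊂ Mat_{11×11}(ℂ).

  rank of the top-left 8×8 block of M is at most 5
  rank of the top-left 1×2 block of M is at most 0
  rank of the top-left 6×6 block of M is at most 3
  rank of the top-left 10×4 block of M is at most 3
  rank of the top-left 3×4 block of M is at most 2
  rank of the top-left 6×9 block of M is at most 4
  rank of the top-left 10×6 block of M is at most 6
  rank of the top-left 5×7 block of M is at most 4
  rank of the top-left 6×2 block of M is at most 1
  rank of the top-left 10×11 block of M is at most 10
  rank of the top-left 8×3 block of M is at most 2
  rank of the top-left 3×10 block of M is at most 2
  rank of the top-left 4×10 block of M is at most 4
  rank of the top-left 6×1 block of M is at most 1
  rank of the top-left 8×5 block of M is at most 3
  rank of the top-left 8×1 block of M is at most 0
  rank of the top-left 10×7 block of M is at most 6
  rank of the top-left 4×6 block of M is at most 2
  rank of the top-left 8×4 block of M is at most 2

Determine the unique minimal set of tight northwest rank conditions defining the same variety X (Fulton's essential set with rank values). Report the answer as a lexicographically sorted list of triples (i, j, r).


Propagating the 19 rank bounds to every northwest block:

  i=1: 0  0  1  1  1  1  1  1  1  1  1
  i=2: 0  1  2  2  2  2  2  2  2  2  2
  i=3: 0  1  2  2  2  2  2  2  2  2  3
  i=4: 0  1  2  2  2  2  3  3  3  3  4
  i=5: 0  1  2  2  3  3  4  4  4  4  5
  i=6: 0  1  2  2  3  3  4  4  4  5  6
  i=7: 0  1  2  2  3  4  5  5  5  6  7
  i=8: 0  1  2  2  3  4  5  5  6  7  8
  i=9: 1  2  3  3  4  5  6  6  7  8  9
  i=10: 1  2  3  3  4  5  6  7  8  9  10
  i=11: 1  2  3  4  5  6  7  8  9  10  11

the unique w with this rank table is (3, 2, 11, 7, 5, 10, 6, 9, 1, 8, 4).

Fulton essential set (9 of the 28 Rothe cells):

[(1, 2, 0), (3, 10, 2), (4, 6, 2), (6, 6, 3), (6, 9, 4), (8, 1, 0), (8, 4, 2), (8, 8, 5), (10, 4, 3)]


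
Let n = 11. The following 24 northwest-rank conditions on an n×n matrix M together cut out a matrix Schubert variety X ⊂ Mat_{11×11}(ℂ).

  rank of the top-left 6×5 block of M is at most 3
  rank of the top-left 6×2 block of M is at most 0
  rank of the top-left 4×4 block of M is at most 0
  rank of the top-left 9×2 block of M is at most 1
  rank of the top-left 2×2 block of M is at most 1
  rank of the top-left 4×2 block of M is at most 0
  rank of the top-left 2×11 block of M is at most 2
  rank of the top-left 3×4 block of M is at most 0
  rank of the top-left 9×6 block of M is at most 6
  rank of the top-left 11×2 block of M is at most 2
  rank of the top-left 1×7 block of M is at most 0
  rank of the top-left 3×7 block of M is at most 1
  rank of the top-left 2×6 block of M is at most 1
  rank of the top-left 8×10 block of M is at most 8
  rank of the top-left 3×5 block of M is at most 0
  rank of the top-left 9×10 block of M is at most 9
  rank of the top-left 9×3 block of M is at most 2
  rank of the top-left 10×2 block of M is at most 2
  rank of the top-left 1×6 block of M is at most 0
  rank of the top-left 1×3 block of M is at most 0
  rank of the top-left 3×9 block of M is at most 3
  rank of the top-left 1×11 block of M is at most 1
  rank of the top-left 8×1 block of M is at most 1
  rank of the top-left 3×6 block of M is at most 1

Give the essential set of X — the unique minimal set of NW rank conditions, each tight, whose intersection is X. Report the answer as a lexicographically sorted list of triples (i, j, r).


Computing R[i][j] = min implied NW-rank bound (n=11, 24 conditions):

  row 1: 0 | 0 | 0 | 0 | 0 | 0 | 0 | 1 | 1 | 1 | 1
  row 2: 0 | 0 | 0 | 0 | 0 | 1 | 1 | 2 | 2 | 2 | 2
  row 3: 0 | 0 | 0 | 0 | 0 | 1 | 1 | 2 | 3 | 3 | 3
  row 4: 0 | 0 | 0 | 0 | 1 | 2 | 2 | 3 | 4 | 4 | 4
  row 5: 0 | 0 | 1 | 1 | 2 | 3 | 3 | 4 | 5 | 5 | 5
  row 6: 0 | 0 | 1 | 2 | 3 | 4 | 4 | 5 | 6 | 6 | 6
  row 7: 1 | 1 | 2 | 3 | 4 | 5 | 5 | 6 | 7 | 7 | 7
  row 8: 1 | 1 | 2 | 3 | 4 | 5 | 6 | 7 | 8 | 8 | 8
  row 9: 1 | 1 | 2 | 3 | 4 | 5 | 6 | 7 | 8 | 9 | 9
  row 10: 1 | 2 | 3 | 4 | 5 | 6 | 7 | 8 | 9 | 10 | 10
  row 11: 1 | 2 | 3 | 4 | 5 | 6 | 7 | 8 | 9 | 10 | 11

the unique w with this rank table is (8, 6, 9, 5, 3, 4, 1, 7, 10, 2, 11).

Fulton essential set (6 of the 28 Rothe cells):

[(1, 7, 0), (3, 5, 0), (3, 7, 1), (4, 4, 0), (6, 2, 0), (9, 2, 1)]


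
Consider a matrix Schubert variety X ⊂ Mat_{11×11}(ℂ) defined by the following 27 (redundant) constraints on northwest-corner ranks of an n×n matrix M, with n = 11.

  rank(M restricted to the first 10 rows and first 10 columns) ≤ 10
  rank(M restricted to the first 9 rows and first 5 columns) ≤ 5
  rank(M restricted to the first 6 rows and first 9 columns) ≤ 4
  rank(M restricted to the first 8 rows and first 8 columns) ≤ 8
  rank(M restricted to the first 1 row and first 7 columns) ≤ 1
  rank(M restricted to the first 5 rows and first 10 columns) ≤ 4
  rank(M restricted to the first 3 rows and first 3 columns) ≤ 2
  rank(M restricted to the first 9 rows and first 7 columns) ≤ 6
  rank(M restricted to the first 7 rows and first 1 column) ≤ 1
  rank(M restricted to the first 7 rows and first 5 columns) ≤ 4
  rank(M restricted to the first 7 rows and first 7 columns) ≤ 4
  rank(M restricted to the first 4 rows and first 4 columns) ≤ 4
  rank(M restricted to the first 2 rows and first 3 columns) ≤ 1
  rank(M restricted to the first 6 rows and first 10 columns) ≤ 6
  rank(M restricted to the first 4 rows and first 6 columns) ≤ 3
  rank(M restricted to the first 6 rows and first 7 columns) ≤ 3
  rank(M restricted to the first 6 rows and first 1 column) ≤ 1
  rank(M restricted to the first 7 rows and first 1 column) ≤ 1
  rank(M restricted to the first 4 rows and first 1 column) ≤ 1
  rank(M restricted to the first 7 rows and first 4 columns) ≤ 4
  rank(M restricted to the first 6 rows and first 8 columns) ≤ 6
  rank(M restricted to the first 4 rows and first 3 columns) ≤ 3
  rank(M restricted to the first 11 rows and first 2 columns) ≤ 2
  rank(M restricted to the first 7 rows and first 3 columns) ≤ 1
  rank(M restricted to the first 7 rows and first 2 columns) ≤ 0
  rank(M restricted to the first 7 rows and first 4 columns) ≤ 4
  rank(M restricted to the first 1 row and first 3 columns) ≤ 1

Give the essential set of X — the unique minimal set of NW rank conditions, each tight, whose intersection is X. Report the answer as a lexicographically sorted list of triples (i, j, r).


The tightest implied rank at each (i,j), from the 27 conditions:

  i=1: 0, 0, 1, 1, 1, 1, 1, 1, 1, 1, 1
  i=2: 0, 0, 1, 2, 2, 2, 2, 2, 2, 2, 2
  i=3: 0, 0, 1, 2, 3, 3, 3, 3, 3, 3, 3
  i=4: 0, 0, 1, 2, 3, 3, 3, 4, 4, 4, 4
  i=5: 0, 0, 1, 2, 3, 3, 3, 4, 4, 4, 5
  i=6: 0, 0, 1, 2, 3, 3, 3, 4, 4, 5, 6
  i=7: 0, 0, 1, 2, 3, 4, 4, 5, 5, 6, 7
  i=8: 1, 1, 2, 3, 4, 5, 5, 6, 6, 7, 8
  i=9: 1, 2, 3, 4, 5, 6, 6, 7, 7, 8, 9
  i=10: 1, 2, 3, 4, 5, 6, 7, 8, 8, 9, 10
  i=11: 1, 2, 3, 4, 5, 6, 7, 8, 9, 10, 11

hence w(1..11) = (3, 4, 5, 8, 11, 10, 6, 1, 2, 7, 9).

ℓ(w)=23; the 4 essential cells (i,j,r):

[(5, 10, 4), (6, 7, 3), (6, 9, 4), (7, 2, 0)]
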